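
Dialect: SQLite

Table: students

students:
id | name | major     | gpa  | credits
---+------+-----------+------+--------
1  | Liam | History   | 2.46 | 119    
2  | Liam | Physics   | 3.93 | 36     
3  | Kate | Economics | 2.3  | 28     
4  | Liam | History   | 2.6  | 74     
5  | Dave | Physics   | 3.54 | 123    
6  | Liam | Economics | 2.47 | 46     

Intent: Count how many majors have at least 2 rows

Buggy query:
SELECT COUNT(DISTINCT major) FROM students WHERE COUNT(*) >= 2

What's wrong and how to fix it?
Bug: COUNT(*) cannot appear in WHERE; the per-group count doesn't exist yet

Fix: Use a subquery that GROUPs and filters with HAVING, then count its rows

Corrected query:
SELECT COUNT(*) FROM (SELECT major FROM students GROUP BY major HAVING COUNT(*) >= 2)

Result:
COUNT(*)
--------
3       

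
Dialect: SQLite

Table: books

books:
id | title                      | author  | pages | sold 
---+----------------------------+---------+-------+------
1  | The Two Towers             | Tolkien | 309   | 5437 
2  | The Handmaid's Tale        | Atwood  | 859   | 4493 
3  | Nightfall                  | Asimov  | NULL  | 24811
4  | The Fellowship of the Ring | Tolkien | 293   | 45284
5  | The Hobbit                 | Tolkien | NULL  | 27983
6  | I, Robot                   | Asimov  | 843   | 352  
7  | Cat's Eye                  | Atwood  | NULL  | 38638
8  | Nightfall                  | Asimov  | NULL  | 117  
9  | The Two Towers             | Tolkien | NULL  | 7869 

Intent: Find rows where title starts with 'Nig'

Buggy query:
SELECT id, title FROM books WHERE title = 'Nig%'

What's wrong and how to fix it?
Bug: '=' compares the literal string including the % character; pattern matching needs LIKE

Fix: Replace '=' with LIKE so 'Nig%' is treated as a pattern

Corrected query:
SELECT id, title FROM books WHERE title LIKE 'Nig%'

Result:
id | title    
---+----------
3  | Nightfall
8  | Nightfall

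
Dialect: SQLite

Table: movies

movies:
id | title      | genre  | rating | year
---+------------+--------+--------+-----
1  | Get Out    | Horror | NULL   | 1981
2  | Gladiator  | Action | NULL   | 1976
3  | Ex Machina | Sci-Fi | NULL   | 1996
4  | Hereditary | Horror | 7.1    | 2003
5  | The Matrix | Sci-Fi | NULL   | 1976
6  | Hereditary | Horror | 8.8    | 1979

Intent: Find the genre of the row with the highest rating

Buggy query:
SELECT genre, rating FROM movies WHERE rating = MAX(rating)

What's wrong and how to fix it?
Bug: WHERE is evaluated per row; an aggregate over the whole table isn't defined there

Fix: Use a subquery: WHERE rating = (SELECT MAX(rating) FROM movies)

Corrected query:
SELECT genre, rating FROM movies WHERE rating = (SELECT MAX(rating) FROM movies)

Result:
genre  | rating
-------+-------
Horror | 8.8   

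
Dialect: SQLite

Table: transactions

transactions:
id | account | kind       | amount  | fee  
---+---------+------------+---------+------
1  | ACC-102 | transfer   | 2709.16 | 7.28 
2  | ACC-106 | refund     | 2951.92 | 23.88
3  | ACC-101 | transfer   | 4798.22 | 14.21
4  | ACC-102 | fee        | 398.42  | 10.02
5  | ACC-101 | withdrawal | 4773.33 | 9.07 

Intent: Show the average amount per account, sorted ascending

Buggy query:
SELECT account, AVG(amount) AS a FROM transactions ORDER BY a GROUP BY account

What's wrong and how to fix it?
Bug: GROUP BY must precede ORDER BY

Fix: Reorder: SELECT … FROM … GROUP BY … ORDER BY …

Corrected query:
SELECT account, AVG(amount) AS a FROM transactions GROUP BY account ORDER BY a

Result:
account | a       
--------+---------
ACC-102 | 1553.79 
ACC-106 | 2951.92 
ACC-101 | 4785.775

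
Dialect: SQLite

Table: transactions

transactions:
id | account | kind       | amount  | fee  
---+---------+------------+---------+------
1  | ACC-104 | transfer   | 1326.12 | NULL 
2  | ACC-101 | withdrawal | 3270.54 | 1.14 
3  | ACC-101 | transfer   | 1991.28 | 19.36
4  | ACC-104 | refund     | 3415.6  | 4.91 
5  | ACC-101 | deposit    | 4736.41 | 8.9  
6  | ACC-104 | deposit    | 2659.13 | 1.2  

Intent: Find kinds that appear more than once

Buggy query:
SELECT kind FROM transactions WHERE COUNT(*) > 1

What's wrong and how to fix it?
Bug: WHERE can't reference COUNT(*); aggregates are computed after WHERE

Fix: GROUP BY kind, then filter groups with HAVING COUNT(*) > 1

Corrected query:
SELECT kind FROM transactions GROUP BY kind HAVING COUNT(*) > 1

Result:
kind    
--------
deposit 
transfer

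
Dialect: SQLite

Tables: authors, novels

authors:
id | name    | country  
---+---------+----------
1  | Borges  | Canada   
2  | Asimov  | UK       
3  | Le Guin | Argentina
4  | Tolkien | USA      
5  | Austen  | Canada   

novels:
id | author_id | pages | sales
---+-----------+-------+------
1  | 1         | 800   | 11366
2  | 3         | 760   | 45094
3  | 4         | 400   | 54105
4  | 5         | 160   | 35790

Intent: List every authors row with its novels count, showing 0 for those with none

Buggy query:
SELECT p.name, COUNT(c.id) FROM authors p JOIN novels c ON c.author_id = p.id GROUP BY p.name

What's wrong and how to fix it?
Bug: INNER JOIN drops authors rows that have no matching novels rows

Fix: Switch to LEFT JOIN to retain unmatched parent rows

Corrected query:
SELECT p.name, COUNT(c.id) FROM authors p LEFT JOIN novels c ON c.author_id = p.id GROUP BY p.name

Result:
name    | COUNT(c.id)
--------+------------
Asimov  | 0          
Austen  | 1          
Borges  | 1          
Le Guin | 1          
Tolkien | 1          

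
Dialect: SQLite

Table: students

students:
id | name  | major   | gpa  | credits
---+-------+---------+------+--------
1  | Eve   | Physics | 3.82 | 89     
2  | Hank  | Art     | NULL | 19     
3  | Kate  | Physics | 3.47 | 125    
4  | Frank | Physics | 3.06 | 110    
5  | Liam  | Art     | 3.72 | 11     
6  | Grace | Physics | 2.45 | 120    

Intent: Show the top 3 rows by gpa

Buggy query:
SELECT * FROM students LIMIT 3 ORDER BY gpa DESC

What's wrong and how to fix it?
Bug: ORDER BY cannot follow LIMIT; LIMIT is the final clause

Fix: Swap the clauses: ORDER BY first, then LIMIT

Corrected query:
SELECT * FROM students ORDER BY gpa DESC LIMIT 3

Result:
id | name | major   | gpa  | credits
---+------+---------+------+--------
1  | Eve  | Physics | 3.82 | 89     
5  | Liam | Art     | 3.72 | 11     
3  | Kate | Physics | 3.47 | 125    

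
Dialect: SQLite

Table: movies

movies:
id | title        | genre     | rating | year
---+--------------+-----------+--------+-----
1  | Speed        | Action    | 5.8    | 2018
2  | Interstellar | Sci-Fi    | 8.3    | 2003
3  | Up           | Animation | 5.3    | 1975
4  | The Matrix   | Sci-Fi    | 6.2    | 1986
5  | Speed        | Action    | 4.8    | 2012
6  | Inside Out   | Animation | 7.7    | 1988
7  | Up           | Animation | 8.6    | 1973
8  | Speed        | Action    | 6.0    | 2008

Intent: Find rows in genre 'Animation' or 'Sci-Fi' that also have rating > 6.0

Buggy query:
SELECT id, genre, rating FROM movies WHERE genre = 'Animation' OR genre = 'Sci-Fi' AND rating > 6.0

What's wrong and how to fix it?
Bug: AND binds tighter than OR, so this parses as genre = 'Animation' OR (genre = 'Sci-Fi' AND rating > 6.0)

Fix: Add parentheses around the OR so the AND applies to both alternatives

Corrected query:
SELECT id, genre, rating FROM movies WHERE (genre = 'Animation' OR genre = 'Sci-Fi') AND rating > 6.0

Result:
id | genre     | rating
---+-----------+-------
2  | Sci-Fi    | 8.3   
4  | Sci-Fi    | 6.2   
6  | Animation | 7.7   
7  | Animation | 8.6   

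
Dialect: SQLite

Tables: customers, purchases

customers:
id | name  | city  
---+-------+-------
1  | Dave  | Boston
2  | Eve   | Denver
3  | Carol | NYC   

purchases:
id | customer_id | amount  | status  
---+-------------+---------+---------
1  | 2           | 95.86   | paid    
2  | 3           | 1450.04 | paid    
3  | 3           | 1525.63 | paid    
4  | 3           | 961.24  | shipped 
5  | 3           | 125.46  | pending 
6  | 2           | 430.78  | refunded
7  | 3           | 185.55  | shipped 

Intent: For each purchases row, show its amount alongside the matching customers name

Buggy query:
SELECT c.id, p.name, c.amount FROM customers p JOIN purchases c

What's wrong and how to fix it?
Bug: Missing join condition: each purchases row is matched to all customers rows instead of just its own

Fix: Specify the join condition linking the foreign key to the parent id

Corrected query:
SELECT c.id, p.name, c.amount FROM customers p JOIN purchases c ON c.customer_id = p.id

Result:
id | name  | amount 
---+-------+--------
1  | Eve   | 95.86  
2  | Carol | 1450.04
3  | Carol | 1525.63
4  | Carol | 961.24 
5  | Carol | 125.46 
6  | Eve   | 430.78 
7  | Carol | 185.55 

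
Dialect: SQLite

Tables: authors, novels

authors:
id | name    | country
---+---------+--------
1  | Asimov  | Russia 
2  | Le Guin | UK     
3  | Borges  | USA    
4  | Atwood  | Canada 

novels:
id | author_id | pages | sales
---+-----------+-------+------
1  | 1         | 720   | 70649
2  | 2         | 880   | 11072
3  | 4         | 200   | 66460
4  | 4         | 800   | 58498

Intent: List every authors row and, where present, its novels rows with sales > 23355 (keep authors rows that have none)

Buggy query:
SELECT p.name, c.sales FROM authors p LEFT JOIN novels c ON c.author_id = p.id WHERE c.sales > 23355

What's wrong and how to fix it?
Bug: Filtering c.sales in WHERE discards the NULL rows produced by LEFT JOIN, turning it into an inner join

Fix: Put 'c.sales > 23355' in the JOIN's ON clause instead of WHERE

Corrected query:
SELECT p.name, c.sales FROM authors p LEFT JOIN novels c ON c.author_id = p.id AND c.sales > 23355

Result:
name    | sales
--------+------
Asimov  | 70649
Le Guin | NULL 
Borges  | NULL 
Atwood  | 58498
Atwood  | 66460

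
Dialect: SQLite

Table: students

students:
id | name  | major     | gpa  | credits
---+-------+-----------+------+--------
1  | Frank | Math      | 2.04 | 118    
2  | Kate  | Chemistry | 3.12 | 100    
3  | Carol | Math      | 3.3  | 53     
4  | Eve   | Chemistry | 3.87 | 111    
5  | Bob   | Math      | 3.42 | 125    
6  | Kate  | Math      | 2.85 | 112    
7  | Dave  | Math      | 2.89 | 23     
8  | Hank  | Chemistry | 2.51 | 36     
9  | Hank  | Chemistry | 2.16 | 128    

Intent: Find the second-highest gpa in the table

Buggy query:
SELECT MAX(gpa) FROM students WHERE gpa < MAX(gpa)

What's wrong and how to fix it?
Bug: MAX(gpa) on the right of the comparison is an aggregate-in-WHERE error

Fix: Compute the overall MAX in a subquery, then take MAX of rows below it

Corrected query:
SELECT MAX(gpa) FROM students WHERE gpa < (SELECT MAX(gpa) FROM students)

Result:
MAX(gpa)
--------
3.42    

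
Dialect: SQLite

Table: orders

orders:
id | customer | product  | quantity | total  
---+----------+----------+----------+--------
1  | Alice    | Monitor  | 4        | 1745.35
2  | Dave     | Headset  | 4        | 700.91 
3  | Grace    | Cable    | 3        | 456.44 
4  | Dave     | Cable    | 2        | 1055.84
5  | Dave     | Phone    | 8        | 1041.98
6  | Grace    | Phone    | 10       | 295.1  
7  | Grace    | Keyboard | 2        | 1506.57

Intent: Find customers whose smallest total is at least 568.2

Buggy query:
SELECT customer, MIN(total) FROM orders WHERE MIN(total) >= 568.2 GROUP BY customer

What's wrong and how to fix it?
Bug: Aggregates like MIN are computed per group after WHERE runs

Fix: Use HAVING for the per-group MIN condition

Corrected query:
SELECT customer, MIN(total) FROM orders GROUP BY customer HAVING MIN(total) >= 568.2

Result:
customer | MIN(total)
---------+-----------
Alice    | 1745.35   
Dave     | 700.91    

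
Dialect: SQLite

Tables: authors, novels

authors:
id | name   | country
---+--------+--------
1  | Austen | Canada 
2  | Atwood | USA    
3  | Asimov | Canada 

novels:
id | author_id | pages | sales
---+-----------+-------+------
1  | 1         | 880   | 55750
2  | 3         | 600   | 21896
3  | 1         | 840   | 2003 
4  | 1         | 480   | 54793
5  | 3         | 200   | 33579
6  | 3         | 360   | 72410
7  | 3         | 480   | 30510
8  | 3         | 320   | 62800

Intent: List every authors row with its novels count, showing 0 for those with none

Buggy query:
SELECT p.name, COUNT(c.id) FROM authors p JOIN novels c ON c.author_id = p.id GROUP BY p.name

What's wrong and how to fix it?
Bug: An inner join excludes parents with zero children

Fix: Switch to LEFT JOIN to retain unmatched parent rows

Corrected query:
SELECT p.name, COUNT(c.id) FROM authors p LEFT JOIN novels c ON c.author_id = p.id GROUP BY p.name

Result:
name   | COUNT(c.id)
-------+------------
Asimov | 5          
Atwood | 0          
Austen | 3          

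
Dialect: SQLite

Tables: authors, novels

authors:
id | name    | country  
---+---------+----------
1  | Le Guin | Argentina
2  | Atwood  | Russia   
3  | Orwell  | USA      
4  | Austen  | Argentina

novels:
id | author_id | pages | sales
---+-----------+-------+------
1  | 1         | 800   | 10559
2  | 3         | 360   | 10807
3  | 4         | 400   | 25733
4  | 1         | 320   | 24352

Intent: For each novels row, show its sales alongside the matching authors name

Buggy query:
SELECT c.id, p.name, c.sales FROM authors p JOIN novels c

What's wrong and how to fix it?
Bug: JOIN with no ON clause produces a cartesian product; every novels row pairs with every authors row

Fix: Add ON c.author_id = p.id to the JOIN

Corrected query:
SELECT c.id, p.name, c.sales FROM authors p JOIN novels c ON c.author_id = p.id

Result:
id | name    | sales
---+---------+------
1  | Le Guin | 10559
2  | Orwell  | 10807
3  | Austen  | 25733
4  | Le Guin | 24352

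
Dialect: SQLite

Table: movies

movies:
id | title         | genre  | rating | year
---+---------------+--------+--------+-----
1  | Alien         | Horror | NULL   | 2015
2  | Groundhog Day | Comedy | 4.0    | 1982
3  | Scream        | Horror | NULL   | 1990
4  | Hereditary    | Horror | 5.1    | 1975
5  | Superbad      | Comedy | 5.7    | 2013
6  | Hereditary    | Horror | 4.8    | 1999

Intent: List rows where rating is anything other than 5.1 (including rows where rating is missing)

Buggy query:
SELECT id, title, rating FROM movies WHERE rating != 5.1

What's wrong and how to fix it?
Bug: 'rating != 5.1' is unknown when rating is NULL, so NULL rows are silently excluded

Fix: Add an explicit OR rating IS NULL to include the missing-value rows

Corrected query:
SELECT id, title, rating FROM movies WHERE rating != 5.1 OR rating IS NULL

Result:
id | title         | rating
---+---------------+-------
1  | Alien         | NULL  
2  | Groundhog Day | 4     
3  | Scream        | NULL  
5  | Superbad      | 5.7   
6  | Hereditary    | 4.8   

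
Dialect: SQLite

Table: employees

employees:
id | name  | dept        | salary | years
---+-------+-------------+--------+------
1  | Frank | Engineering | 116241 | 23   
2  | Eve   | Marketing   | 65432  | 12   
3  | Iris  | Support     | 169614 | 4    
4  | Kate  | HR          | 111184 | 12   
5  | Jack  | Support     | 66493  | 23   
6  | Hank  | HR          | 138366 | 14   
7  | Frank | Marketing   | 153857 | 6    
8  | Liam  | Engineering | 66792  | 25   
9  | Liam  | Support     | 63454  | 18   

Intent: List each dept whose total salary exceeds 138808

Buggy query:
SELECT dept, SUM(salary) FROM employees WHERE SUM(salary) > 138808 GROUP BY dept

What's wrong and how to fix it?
Bug: WHERE runs before GROUP BY, so aggregates aren't available there

Fix: Use HAVING (which filters groups after aggregation) instead of WHERE

Corrected query:
SELECT dept, SUM(salary) FROM employees GROUP BY dept HAVING SUM(salary) > 138808

Result:
dept        | SUM(salary)
------------+------------
Engineering | 183033     
HR          | 249550     
Marketing   | 219289     
Support     | 299561     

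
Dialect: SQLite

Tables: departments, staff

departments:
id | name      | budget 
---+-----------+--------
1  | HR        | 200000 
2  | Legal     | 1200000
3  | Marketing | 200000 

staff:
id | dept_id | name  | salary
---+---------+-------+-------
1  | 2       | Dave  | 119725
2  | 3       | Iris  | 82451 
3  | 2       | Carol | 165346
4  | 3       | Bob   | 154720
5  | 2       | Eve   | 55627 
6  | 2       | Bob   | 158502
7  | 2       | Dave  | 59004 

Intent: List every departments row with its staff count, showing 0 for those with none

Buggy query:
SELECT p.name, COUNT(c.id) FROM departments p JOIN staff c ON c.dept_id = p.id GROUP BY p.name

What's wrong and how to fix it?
Bug: INNER JOIN drops departments rows that have no matching staff rows

Fix: Use LEFT JOIN so parents without children still appear (COUNT(c.id) gives 0)

Corrected query:
SELECT p.name, COUNT(c.id) FROM departments p LEFT JOIN staff c ON c.dept_id = p.id GROUP BY p.name

Result:
name      | COUNT(c.id)
----------+------------
HR        | 0          
Legal     | 5          
Marketing | 2          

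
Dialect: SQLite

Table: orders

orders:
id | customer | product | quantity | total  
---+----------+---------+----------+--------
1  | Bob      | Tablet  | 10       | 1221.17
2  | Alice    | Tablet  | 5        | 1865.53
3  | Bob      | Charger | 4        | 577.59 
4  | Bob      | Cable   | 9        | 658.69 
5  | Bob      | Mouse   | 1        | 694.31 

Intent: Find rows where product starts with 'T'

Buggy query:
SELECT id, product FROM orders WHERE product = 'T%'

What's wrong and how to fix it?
Bug: '=' compares the literal string including the % character; pattern matching needs LIKE

Fix: Replace '=' with LIKE so 'T%' is treated as a pattern

Corrected query:
SELECT id, product FROM orders WHERE product LIKE 'T%'

Result:
id | product
---+--------
1  | Tablet 
2  | Tablet 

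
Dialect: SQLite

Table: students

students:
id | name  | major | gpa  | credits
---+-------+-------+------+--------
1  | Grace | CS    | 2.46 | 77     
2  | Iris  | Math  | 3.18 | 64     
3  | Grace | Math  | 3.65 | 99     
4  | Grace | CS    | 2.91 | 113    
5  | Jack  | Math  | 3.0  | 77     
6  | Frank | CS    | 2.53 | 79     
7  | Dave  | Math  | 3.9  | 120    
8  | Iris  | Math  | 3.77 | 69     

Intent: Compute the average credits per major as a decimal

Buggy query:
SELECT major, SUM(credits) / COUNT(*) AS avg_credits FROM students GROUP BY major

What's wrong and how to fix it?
Bug: SUM(credits) and COUNT(*) are both integers; the division truncates the fractional part

Fix: Cast one side to REAL so the division keeps the fractional part

Corrected query:
SELECT major, SUM(credits) * 1.0 / COUNT(*) AS avg_credits FROM students GROUP BY major

Result:
major | avg_credits
------+------------
CS    | 89.666667  
Math  | 85.8       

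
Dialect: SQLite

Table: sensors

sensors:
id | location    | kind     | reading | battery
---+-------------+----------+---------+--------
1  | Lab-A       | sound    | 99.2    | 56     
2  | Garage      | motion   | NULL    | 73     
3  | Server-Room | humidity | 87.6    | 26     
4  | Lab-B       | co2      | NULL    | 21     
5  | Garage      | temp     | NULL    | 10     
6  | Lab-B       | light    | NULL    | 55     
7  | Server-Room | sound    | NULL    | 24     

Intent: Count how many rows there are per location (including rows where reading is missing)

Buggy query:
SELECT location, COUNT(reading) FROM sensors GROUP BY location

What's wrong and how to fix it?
Bug: COUNT(reading) skips NULLs, so groups with missing reading are undercounted

Fix: Use COUNT(*) to count all rows regardless of NULL

Corrected query:
SELECT location, COUNT(*) FROM sensors GROUP BY location

Result:
location    | COUNT(*)
------------+---------
Garage      | 2       
Lab-A       | 1       
Lab-B       | 2       
Server-Room | 2       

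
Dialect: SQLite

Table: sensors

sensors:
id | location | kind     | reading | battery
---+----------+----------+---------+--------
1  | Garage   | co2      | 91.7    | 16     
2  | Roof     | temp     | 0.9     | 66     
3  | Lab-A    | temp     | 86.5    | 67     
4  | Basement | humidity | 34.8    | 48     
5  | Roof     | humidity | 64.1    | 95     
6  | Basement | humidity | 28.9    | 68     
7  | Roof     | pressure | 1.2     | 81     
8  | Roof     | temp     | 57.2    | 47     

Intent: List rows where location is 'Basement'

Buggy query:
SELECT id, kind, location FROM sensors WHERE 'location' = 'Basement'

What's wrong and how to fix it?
Bug: Single quotes denote string literals in SQL; the column name is being compared as a constant string

Fix: Remove the quotes around the column name (or use double quotes for an identifier)

Corrected query:
SELECT id, kind, location FROM sensors WHERE location = 'Basement'

Result:
id | kind     | location
---+----------+---------
4  | humidity | Basement
6  | humidity | Basement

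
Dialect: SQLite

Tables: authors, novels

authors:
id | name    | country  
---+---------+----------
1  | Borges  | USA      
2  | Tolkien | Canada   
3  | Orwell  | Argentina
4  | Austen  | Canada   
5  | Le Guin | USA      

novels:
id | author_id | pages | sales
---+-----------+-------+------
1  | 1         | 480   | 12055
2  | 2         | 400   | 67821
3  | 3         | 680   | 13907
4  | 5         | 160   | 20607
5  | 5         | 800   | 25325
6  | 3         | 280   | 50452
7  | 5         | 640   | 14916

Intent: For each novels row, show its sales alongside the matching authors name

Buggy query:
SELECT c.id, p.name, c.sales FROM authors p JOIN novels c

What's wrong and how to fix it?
Bug: JOIN with no ON clause produces a cartesian product; every novels row pairs with every authors row

Fix: Add ON c.author_id = p.id to the JOIN

Corrected query:
SELECT c.id, p.name, c.sales FROM authors p JOIN novels c ON c.author_id = p.id

Result:
id | name    | sales
---+---------+------
1  | Borges  | 12055
2  | Tolkien | 67821
3  | Orwell  | 13907
4  | Le Guin | 20607
5  | Le Guin | 25325
6  | Orwell  | 50452
7  | Le Guin | 14916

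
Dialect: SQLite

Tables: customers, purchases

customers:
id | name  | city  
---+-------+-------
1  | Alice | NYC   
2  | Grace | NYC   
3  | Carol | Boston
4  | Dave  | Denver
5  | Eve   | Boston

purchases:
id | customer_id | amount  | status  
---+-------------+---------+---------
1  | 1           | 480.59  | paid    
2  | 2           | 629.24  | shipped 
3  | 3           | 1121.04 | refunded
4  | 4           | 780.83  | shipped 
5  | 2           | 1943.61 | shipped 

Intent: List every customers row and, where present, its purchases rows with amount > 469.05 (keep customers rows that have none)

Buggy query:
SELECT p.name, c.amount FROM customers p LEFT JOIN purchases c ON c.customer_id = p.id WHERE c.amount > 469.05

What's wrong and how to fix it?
Bug: A WHERE condition on the right-hand table after LEFT JOIN drops unmatched parents

Fix: Put 'c.amount > 469.05' in the JOIN's ON clause instead of WHERE

Corrected query:
SELECT p.name, c.amount FROM customers p LEFT JOIN purchases c ON c.customer_id = p.id AND c.amount > 469.05

Result:
name  | amount 
------+--------
Alice | 480.59 
Grace | 629.24 
Grace | 1943.61
Carol | 1121.04
Dave  | 780.83 
Eve   | NULL   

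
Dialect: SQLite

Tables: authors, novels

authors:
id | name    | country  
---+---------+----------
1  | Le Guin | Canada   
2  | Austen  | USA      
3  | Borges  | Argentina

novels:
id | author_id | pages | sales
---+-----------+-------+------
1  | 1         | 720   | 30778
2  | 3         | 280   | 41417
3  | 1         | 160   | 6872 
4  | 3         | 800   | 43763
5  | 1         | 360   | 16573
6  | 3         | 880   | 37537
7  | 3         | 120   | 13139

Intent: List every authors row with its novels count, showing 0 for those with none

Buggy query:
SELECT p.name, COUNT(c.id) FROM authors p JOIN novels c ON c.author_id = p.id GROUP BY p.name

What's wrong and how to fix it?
Bug: An inner join excludes parents with zero children

Fix: Use LEFT JOIN so parents without children still appear (COUNT(c.id) gives 0)

Corrected query:
SELECT p.name, COUNT(c.id) FROM authors p LEFT JOIN novels c ON c.author_id = p.id GROUP BY p.name

Result:
name    | COUNT(c.id)
--------+------------
Austen  | 0          
Borges  | 4          
Le Guin | 3          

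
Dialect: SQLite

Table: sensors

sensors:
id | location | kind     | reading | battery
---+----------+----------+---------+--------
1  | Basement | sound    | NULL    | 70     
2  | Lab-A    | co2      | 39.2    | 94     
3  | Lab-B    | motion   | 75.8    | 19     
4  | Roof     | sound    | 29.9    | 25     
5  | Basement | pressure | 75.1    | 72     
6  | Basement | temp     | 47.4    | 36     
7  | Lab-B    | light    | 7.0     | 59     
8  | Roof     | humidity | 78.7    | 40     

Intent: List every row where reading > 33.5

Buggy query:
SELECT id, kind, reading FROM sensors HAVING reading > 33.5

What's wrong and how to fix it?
Bug: This is a non-aggregate query (no GROUP BY, no aggregates), so in SQLite the HAVING clause is invalid here; a row-level condition belongs in WHERE

Fix: Use WHERE for row-level filtering

Corrected query:
SELECT id, kind, reading FROM sensors WHERE reading > 33.5

Result:
id | kind     | reading
---+----------+--------
2  | co2      | 39.2   
3  | motion   | 75.8   
5  | pressure | 75.1   
6  | temp     | 47.4   
8  | humidity | 78.7   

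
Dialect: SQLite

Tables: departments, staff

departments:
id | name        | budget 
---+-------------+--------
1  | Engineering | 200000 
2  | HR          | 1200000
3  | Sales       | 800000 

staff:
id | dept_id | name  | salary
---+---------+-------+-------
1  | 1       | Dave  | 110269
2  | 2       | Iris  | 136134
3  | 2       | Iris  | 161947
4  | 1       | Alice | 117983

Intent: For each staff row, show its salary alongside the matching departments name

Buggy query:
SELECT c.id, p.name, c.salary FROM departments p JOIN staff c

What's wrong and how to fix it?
Bug: JOIN with no ON clause produces a cartesian product; every staff row pairs with every departments row

Fix: Add ON c.dept_id = p.id to the JOIN

Corrected query:
SELECT c.id, p.name, c.salary FROM departments p JOIN staff c ON c.dept_id = p.id

Result:
id | name        | salary
---+-------------+-------
1  | Engineering | 110269
2  | HR          | 136134
3  | HR          | 161947
4  | Engineering | 117983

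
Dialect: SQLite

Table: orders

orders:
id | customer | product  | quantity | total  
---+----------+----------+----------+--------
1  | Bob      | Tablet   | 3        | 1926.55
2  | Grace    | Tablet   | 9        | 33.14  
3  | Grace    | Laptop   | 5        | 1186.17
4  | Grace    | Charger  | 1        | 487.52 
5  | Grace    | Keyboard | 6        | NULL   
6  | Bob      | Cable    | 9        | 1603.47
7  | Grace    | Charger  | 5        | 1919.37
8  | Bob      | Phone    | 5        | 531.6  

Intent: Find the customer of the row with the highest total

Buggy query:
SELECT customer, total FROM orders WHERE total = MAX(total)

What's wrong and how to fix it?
Bug: WHERE is evaluated per row; an aggregate over the whole table isn't defined there

Fix: Use a subquery: WHERE total = (SELECT MAX(total) FROM orders)

Corrected query:
SELECT customer, total FROM orders WHERE total = (SELECT MAX(total) FROM orders)

Result:
customer | total  
---------+--------
Bob      | 1926.55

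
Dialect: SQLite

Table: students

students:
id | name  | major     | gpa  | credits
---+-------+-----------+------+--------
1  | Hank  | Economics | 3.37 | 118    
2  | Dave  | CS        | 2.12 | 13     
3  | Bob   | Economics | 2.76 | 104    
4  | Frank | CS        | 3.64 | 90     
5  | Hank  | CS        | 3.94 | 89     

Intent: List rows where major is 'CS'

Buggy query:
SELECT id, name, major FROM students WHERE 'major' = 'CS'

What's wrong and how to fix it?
Bug: 'major' in single quotes is a string literal, not the column; the comparison is literal-vs-literal and never true

Fix: Remove the quotes around the column name (or use double quotes for an identifier)

Corrected query:
SELECT id, name, major FROM students WHERE major = 'CS'

Result:
id | name  | major
---+-------+------
2  | Dave  | CS   
4  | Frank | CS   
5  | Hank  | CS   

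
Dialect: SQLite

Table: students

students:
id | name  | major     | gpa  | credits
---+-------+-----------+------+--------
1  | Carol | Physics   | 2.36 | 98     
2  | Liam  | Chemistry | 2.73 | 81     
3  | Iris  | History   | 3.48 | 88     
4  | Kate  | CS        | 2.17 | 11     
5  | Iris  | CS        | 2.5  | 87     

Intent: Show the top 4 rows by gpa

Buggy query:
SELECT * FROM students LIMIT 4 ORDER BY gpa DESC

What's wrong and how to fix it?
Bug: ORDER BY cannot follow LIMIT; LIMIT is the final clause

Fix: Sort with ORDER BY, then apply LIMIT

Corrected query:
SELECT * FROM students ORDER BY gpa DESC LIMIT 4

Result:
id | name  | major     | gpa  | credits
---+-------+-----------+------+--------
3  | Iris  | History   | 3.48 | 88     
2  | Liam  | Chemistry | 2.73 | 81     
5  | Iris  | CS        | 2.5  | 87     
1  | Carol | Physics   | 2.36 | 98     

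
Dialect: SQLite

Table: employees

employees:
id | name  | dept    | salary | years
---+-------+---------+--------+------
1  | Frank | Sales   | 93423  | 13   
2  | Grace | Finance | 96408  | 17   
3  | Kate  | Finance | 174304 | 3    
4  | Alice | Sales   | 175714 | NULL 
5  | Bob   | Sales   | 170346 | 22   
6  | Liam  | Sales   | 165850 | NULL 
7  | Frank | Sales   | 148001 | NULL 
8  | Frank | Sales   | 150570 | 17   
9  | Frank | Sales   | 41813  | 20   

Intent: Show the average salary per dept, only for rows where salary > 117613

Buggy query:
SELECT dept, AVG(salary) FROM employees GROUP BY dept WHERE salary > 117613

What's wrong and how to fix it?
Bug: Row-level WHERE must come before GROUP BY in the clause order

Fix: Move the WHERE clause before GROUP BY

Corrected query:
SELECT dept, AVG(salary) FROM employees WHERE salary > 117613 GROUP BY dept

Result:
dept    | AVG(salary)
--------+------------
Finance | 174304     
Sales   | 162096.2   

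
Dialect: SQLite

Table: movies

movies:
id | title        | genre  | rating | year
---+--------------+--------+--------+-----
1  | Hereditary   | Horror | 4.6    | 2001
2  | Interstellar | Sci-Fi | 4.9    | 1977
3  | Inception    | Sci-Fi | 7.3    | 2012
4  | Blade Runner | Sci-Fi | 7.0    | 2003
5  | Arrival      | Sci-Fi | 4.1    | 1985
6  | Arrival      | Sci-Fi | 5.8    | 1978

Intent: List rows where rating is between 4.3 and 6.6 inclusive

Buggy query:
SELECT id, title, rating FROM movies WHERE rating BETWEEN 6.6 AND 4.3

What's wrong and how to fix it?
Bug: BETWEEN expects the lower bound first; with 6.6 AND 4.3 the range is empty

Fix: Swap the bounds so the smaller value comes first

Corrected query:
SELECT id, title, rating FROM movies WHERE rating BETWEEN 4.3 AND 6.6

Result:
id | title        | rating
---+--------------+-------
1  | Hereditary   | 4.6   
2  | Interstellar | 4.9   
6  | Arrival      | 5.8   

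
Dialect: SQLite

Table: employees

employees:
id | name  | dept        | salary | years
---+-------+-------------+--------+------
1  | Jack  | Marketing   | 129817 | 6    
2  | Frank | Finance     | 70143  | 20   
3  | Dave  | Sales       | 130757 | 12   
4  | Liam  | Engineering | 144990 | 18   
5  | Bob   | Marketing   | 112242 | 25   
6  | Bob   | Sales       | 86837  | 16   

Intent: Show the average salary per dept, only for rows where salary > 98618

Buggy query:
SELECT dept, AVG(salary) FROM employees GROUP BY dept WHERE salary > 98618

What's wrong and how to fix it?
Bug: WHERE cannot follow GROUP BY

Fix: Move the WHERE clause before GROUP BY

Corrected query:
SELECT dept, AVG(salary) FROM employees WHERE salary > 98618 GROUP BY dept

Result:
dept        | AVG(salary)
------------+------------
Engineering | 144990     
Marketing   | 121029.5   
Sales       | 130757     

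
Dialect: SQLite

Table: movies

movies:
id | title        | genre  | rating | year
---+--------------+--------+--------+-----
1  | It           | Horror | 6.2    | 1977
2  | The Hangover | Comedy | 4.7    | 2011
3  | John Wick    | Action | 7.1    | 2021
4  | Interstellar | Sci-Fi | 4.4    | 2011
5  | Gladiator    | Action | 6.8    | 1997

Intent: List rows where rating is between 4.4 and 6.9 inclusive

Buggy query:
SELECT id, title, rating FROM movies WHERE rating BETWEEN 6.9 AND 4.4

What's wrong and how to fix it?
Bug: The bounds are reversed; BETWEEN a AND b requires a <= b to match anything

Fix: Swap the bounds so the smaller value comes first

Corrected query:
SELECT id, title, rating FROM movies WHERE rating BETWEEN 4.4 AND 6.9

Result:
id | title        | rating
---+--------------+-------
1  | It           | 6.2   
2  | The Hangover | 4.7   
4  | Interstellar | 4.4   
5  | Gladiator    | 6.8   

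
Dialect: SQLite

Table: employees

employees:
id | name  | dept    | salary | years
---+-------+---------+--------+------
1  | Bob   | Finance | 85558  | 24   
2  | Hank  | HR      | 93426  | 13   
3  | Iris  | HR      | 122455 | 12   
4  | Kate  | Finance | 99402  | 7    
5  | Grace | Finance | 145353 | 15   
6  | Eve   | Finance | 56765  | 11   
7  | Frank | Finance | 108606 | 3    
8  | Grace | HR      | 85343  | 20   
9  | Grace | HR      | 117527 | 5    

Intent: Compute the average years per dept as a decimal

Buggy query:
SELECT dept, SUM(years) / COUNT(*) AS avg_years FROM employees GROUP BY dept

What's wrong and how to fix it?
Bug: Both operands are integers, so '/' performs integer division and truncates

Fix: Cast one side to REAL so the division keeps the fractional part

Corrected query:
SELECT dept, SUM(years) * 1.0 / COUNT(*) AS avg_years FROM employees GROUP BY dept

Result:
dept    | avg_years
--------+----------
Finance | 12       
HR      | 12.5     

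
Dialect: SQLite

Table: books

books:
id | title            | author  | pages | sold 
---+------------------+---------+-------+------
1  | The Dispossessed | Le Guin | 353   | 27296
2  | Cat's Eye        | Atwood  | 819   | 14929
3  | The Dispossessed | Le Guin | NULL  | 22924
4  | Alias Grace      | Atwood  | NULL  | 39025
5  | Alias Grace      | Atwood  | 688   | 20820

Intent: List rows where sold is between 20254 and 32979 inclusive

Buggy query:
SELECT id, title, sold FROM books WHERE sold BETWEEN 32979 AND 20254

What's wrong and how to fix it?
Bug: The bounds are reversed; BETWEEN a AND b requires a <= b to match anything

Fix: Swap the bounds so the smaller value comes first

Corrected query:
SELECT id, title, sold FROM books WHERE sold BETWEEN 20254 AND 32979

Result:
id | title            | sold 
---+------------------+------
1  | The Dispossessed | 27296
3  | The Dispossessed | 22924
5  | Alias Grace      | 20820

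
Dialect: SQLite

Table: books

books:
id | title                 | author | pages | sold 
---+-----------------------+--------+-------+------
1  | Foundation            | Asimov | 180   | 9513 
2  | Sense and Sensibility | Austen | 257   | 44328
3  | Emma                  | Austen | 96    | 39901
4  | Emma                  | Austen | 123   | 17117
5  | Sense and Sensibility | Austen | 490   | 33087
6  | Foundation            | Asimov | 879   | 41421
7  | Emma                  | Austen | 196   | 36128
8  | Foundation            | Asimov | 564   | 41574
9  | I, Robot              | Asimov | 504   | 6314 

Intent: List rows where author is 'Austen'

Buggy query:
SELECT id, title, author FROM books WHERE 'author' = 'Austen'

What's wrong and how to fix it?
Bug: Single quotes denote string literals in SQL; the column name is being compared as a constant string

Fix: Remove the quotes around the column name (or use double quotes for an identifier)

Corrected query:
SELECT id, title, author FROM books WHERE author = 'Austen'

Result:
id | title                 | author
---+-----------------------+-------
2  | Sense and Sensibility | Austen
3  | Emma                  | Austen
4  | Emma                  | Austen
5  | Sense and Sensibility | Austen
7  | Emma                  | Austen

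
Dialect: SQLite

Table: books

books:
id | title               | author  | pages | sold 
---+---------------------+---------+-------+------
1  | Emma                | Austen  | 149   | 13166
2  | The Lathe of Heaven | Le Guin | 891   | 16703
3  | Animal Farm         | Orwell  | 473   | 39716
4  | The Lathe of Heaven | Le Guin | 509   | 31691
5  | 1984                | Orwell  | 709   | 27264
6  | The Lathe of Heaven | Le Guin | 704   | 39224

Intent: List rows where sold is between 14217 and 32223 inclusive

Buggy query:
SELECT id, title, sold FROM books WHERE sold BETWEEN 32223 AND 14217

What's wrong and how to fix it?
Bug: The bounds are reversed; BETWEEN a AND b requires a <= b to match anything

Fix: Swap the bounds so the smaller value comes first

Corrected query:
SELECT id, title, sold FROM books WHERE sold BETWEEN 14217 AND 32223

Result:
id | title               | sold 
---+---------------------+------
2  | The Lathe of Heaven | 16703
4  | The Lathe of Heaven | 31691
5  | 1984                | 27264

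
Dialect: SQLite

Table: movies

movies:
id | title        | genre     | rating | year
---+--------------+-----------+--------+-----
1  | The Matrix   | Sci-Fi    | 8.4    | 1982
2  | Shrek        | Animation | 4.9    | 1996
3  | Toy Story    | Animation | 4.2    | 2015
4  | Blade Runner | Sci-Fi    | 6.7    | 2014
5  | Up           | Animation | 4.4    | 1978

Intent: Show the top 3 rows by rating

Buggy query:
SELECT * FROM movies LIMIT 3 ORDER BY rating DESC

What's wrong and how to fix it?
Bug: LIMIT must come after ORDER BY

Fix: Swap the clauses: ORDER BY first, then LIMIT

Corrected query:
SELECT * FROM movies ORDER BY rating DESC LIMIT 3

Result:
id | title        | genre     | rating | year
---+--------------+-----------+--------+-----
1  | The Matrix   | Sci-Fi    | 8.4    | 1982
4  | Blade Runner | Sci-Fi    | 6.7    | 2014
2  | Shrek        | Animation | 4.9    | 1996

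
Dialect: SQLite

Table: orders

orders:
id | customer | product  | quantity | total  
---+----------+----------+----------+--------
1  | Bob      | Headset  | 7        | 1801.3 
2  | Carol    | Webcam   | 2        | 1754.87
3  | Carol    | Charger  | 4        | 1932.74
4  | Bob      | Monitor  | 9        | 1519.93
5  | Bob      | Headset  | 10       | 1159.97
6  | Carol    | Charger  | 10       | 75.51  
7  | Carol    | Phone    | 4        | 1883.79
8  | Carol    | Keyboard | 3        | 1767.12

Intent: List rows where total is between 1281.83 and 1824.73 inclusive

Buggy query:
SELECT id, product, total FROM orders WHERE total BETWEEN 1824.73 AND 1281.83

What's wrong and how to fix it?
Bug: The bounds are reversed; BETWEEN a AND b requires a <= b to match anything

Fix: Swap the bounds so the smaller value comes first

Corrected query:
SELECT id, product, total FROM orders WHERE total BETWEEN 1281.83 AND 1824.73

Result:
id | product  | total  
---+----------+--------
1  | Headset  | 1801.3 
2  | Webcam   | 1754.87
4  | Monitor  | 1519.93
8  | Keyboard | 1767.12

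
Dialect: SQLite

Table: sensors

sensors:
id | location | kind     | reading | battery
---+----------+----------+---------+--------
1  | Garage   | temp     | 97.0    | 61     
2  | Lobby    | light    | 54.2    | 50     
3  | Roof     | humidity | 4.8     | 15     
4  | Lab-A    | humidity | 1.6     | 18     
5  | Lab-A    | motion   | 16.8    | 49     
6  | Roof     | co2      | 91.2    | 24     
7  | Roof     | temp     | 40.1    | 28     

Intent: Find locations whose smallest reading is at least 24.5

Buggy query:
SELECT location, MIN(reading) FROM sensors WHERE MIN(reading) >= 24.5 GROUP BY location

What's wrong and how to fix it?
Bug: MIN() in WHERE is a misuse of aggregate

Fix: Replace WHERE with HAVING after the GROUP BY

Corrected query:
SELECT location, MIN(reading) FROM sensors GROUP BY location HAVING MIN(reading) >= 24.5

Result:
location | MIN(reading)
---------+-------------
Garage   | 97          
Lobby    | 54.2        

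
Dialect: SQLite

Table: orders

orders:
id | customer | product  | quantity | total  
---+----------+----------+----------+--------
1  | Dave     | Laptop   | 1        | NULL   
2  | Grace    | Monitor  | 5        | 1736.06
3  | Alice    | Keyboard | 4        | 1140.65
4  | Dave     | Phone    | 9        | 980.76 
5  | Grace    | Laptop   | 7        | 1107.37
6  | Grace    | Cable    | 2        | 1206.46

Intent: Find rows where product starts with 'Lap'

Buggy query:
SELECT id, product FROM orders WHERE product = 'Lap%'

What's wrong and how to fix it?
Bug: '=' compares the literal string including the % character; pattern matching needs LIKE

Fix: Use LIKE for wildcard pattern matching

Corrected query:
SELECT id, product FROM orders WHERE product LIKE 'Lap%'

Result:
id | product
---+--------
1  | Laptop 
5  | Laptop 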